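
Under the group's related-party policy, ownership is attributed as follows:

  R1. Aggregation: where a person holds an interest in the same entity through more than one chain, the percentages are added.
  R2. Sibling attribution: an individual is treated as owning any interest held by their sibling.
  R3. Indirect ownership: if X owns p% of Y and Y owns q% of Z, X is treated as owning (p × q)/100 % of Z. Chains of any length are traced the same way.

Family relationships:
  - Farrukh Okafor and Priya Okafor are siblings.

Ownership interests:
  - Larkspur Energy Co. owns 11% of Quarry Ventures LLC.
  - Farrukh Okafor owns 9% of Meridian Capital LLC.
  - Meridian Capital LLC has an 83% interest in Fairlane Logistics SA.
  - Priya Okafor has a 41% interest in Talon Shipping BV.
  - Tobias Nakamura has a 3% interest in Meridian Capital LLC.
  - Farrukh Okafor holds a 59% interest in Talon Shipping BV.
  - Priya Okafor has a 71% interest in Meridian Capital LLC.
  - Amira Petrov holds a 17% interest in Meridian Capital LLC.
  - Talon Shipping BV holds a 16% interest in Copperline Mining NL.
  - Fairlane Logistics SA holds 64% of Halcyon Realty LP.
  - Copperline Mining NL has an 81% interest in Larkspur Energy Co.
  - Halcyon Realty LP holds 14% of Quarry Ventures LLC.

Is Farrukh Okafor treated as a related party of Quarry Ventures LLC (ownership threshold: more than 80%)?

By sibling attribution (R2), Farrukh Okafor is treated as also owning Priya Okafor's interest in Meridian Capital LLC, giving 9% + 71% = 80%.
By sibling attribution (R2), Farrukh Okafor is treated as also owning Priya Okafor's interest in Talon Shipping BV, giving 59% + 41% = 100%.
Chain via Meridian Capital LLC → Fairlane Logistics SA → Halcyon Realty LP (R3): 80% × 83% × 64% × 14% = 5.94944% of Quarry Ventures LLC.
Chain via Talon Shipping BV → Copperline Mining NL → Larkspur Energy Co. (R3): 100% × 16% × 81% × 11% = 1.4256% of Quarry Ventures LLC.
Aggregating (R1): 5.94944% + 1.4256% = 7.37504%.
7.37504% does not exceed the 80% threshold, so Farrukh is not a related party to Quarry Ventures LLC.

No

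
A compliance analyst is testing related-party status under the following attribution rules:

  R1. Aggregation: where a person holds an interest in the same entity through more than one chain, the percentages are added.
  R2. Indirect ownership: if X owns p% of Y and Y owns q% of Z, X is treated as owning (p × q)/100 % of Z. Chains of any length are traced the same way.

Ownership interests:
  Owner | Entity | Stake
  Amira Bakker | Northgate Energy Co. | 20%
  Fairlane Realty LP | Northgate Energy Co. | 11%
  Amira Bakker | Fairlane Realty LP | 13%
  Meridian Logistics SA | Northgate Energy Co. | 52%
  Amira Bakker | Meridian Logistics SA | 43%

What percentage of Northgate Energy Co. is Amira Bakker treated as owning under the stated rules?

Chain via Fairlane Realty LP (R2): 13% × 11% = 1.43% of Northgate Energy Co.
Chain via Meridian Logistics SA (R2): 43% × 52% = 22.36% of Northgate Energy Co.
Direct interest in Northgate Energy Co: 20%.
Aggregating (R1): 1.43% + 22.36% + 20% = 43.79%.

43.79%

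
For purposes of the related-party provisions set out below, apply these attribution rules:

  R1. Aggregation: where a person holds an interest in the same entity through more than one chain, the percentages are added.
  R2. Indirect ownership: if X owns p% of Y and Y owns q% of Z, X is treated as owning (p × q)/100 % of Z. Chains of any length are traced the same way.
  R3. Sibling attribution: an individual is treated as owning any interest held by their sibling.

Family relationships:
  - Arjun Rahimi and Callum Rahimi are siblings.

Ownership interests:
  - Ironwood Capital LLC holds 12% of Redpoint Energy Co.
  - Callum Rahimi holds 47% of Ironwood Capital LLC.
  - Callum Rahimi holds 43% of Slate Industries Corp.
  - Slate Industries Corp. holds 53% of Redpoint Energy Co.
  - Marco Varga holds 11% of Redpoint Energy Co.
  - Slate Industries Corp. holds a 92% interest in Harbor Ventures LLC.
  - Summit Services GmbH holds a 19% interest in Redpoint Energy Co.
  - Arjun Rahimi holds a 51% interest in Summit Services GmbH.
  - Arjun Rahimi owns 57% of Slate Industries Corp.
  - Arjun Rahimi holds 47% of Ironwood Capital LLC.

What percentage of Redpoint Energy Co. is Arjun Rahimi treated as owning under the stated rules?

73.97%

By sibling attribution (R3), Arjun Rahimi is treated as also owning Callum Rahimi's interest in Ironwood Capital LLC, giving 47% + 47% = 94%.
By sibling attribution (R3), Arjun Rahimi is treated as also owning Callum Rahimi's interest in Slate Industries Corp, giving 57% + 43% = 100%.
Chain via Summit Services GmbH (R2): 51% × 19% = 9.69% of Redpoint Energy Co.
Chain via Ironwood Capital LLC (R2): 94% × 12% = 11.28% of Redpoint Energy Co.
Chain via Slate Industries Corp. (R2): 100% × 53% = 53% of Redpoint Energy Co.
Aggregating (R1): 9.69% + 11.28% + 53% = 73.97%.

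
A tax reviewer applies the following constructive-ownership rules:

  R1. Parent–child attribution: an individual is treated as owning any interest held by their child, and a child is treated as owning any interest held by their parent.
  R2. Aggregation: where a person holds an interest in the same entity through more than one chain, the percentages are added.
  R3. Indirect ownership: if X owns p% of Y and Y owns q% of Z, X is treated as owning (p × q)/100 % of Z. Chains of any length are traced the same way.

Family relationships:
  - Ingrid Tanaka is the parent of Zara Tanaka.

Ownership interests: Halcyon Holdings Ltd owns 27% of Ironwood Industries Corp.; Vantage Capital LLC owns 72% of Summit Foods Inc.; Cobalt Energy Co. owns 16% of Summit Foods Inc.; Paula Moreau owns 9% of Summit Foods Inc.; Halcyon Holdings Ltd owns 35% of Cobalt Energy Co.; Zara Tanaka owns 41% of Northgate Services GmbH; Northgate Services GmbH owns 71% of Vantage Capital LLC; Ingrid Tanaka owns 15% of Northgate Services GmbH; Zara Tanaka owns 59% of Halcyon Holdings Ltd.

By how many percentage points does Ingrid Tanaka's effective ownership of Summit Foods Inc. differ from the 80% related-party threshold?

By parent–child attribution (R1), Ingrid Tanaka is treated as also owning Zara Tanaka's interest in Northgate Services GmbH, giving 15% + 41% = 56%.
By parent–child attribution (R1), Ingrid Tanaka is treated as owning Zara Tanaka's 59% interest in Halcyon Holdings Ltd.
Chain via Northgate Services GmbH → Vantage Capital LLC (R3): 56% × 71% × 72% = 28.6272% of Summit Foods Inc.
Chain via Halcyon Holdings Ltd → Cobalt Energy Co. (R3): 59% × 35% × 16% = 3.304% of Summit Foods Inc.
Aggregating (R2): 28.6272% + 3.304% = 31.9312%.
31.9312% falls short of the 80% threshold by 48.0688 percentage points.

48.0688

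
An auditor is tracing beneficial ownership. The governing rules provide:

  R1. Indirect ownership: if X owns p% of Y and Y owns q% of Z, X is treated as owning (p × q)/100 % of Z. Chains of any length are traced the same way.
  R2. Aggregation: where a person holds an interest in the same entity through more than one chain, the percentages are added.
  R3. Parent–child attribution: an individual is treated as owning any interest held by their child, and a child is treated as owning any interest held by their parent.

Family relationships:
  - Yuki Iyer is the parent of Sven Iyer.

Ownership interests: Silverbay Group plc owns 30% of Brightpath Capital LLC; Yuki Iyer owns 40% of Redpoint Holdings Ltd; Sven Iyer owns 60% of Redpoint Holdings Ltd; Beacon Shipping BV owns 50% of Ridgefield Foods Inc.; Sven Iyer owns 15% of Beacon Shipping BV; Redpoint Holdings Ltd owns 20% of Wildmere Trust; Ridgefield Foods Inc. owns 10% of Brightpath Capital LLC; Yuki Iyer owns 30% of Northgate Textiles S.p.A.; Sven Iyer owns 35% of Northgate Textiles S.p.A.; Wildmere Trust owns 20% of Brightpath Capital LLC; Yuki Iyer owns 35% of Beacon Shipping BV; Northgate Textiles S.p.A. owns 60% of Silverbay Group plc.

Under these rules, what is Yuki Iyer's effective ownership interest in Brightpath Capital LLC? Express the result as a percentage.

18.2%

By parent–child attribution (R3), Yuki Iyer is treated as also owning Sven Iyer's interest in Beacon Shipping BV, giving 35% + 15% = 50%.
By parent–child attribution (R3), Yuki Iyer is treated as also owning Sven Iyer's interest in Redpoint Holdings Ltd, giving 40% + 60% = 100%.
By parent–child attribution (R3), Yuki Iyer is treated as also owning Sven Iyer's interest in Northgate Textiles S.p.A, giving 30% + 35% = 65%.
Chain via Beacon Shipping BV → Ridgefield Foods Inc. (R1): 50% × 50% × 10% = 2.5% of Brightpath Capital LLC.
Chain via Redpoint Holdings Ltd → Wildmere Trust (R1): 100% × 20% × 20% = 4% of Brightpath Capital LLC.
Chain via Northgate Textiles S.p.A. → Silverbay Group plc (R1): 65% × 60% × 30% = 11.7% of Brightpath Capital LLC.
Aggregating (R2): 2.5% + 4% + 11.7% = 18.2%.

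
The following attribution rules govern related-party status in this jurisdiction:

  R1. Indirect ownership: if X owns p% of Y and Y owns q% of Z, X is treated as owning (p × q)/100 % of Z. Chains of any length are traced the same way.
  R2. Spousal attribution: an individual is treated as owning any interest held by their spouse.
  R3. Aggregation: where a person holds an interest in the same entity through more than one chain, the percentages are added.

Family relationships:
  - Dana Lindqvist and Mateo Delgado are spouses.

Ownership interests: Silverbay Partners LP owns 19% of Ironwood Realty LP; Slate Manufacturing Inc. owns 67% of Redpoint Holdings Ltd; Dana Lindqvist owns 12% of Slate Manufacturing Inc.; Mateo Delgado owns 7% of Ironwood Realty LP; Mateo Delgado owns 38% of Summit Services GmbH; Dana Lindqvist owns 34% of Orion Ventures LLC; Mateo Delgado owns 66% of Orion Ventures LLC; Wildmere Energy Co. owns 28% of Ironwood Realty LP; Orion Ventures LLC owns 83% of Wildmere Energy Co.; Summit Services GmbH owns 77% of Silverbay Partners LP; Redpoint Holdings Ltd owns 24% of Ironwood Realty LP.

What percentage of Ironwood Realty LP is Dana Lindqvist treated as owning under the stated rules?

By spousal attribution (R2), Dana Lindqvist is treated as also owning Mateo Delgado's interest in Orion Ventures LLC, giving 34% + 66% = 100%.
By spousal attribution (R2), Dana Lindqvist is treated as owning Mateo Delgado's 38% interest in Summit Services GmbH.
By spousal attribution (R2), Dana Lindqvist is treated as owning Mateo Delgado's 7% interest in Ironwood Realty LP.
Chain via Orion Ventures LLC → Wildmere Energy Co. (R1): 100% × 83% × 28% = 23.24% of Ironwood Realty LP.
Chain via Slate Manufacturing Inc. → Redpoint Holdings Ltd (R1): 12% × 67% × 24% = 1.9296% of Ironwood Realty LP.
Chain via Summit Services GmbH → Silverbay Partners LP (R1): 38% × 77% × 19% = 5.5594% of Ironwood Realty LP.
Direct interest in Ironwood Realty LP: 7%.
Aggregating (R3): 23.24% + 1.9296% + 5.5594% + 7% = 37.729%.

37.729%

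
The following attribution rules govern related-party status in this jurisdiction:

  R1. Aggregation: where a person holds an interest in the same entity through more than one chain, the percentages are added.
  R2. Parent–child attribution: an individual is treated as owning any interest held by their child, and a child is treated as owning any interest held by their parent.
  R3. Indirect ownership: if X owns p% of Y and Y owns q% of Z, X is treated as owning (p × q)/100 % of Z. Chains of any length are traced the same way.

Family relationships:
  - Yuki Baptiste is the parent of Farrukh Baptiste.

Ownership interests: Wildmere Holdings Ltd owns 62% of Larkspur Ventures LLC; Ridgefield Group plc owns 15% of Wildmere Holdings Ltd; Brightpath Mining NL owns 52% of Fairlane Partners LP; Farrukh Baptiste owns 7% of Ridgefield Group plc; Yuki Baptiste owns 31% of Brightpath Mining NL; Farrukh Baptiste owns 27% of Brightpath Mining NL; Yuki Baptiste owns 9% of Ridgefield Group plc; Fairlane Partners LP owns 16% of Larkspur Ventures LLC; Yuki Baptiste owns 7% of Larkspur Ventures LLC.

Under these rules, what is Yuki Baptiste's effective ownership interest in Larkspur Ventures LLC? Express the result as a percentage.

By parent–child attribution (R2), Yuki Baptiste is treated as also owning Farrukh Baptiste's interest in Ridgefield Group plc, giving 9% + 7% = 16%.
By parent–child attribution (R2), Yuki Baptiste is treated as also owning Farrukh Baptiste's interest in Brightpath Mining NL, giving 31% + 27% = 58%.
Chain via Ridgefield Group plc → Wildmere Holdings Ltd (R3): 16% × 15% × 62% = 1.488% of Larkspur Ventures LLC.
Chain via Brightpath Mining NL → Fairlane Partners LP (R3): 58% × 52% × 16% = 4.8256% of Larkspur Ventures LLC.
Direct interest in Larkspur Ventures LLC: 7%.
Aggregating (R1): 1.488% + 4.8256% + 7% = 13.3136%.

13.3136%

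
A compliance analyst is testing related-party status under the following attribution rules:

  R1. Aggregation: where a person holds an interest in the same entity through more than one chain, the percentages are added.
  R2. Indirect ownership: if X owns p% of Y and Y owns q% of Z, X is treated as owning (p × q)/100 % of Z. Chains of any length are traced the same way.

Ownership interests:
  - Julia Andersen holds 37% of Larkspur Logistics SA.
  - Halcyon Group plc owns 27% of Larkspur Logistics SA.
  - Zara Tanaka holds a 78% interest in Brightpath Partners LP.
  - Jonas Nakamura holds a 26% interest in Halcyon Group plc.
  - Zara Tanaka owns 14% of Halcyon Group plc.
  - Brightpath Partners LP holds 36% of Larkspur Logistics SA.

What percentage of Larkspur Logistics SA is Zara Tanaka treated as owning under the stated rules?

Chain via Brightpath Partners LP (R2): 78% × 36% = 28.08% of Larkspur Logistics SA.
Chain via Halcyon Group plc (R2): 14% × 27% = 3.78% of Larkspur Logistics SA.
Aggregating (R1): 28.08% + 3.78% = 31.86%.

31.86%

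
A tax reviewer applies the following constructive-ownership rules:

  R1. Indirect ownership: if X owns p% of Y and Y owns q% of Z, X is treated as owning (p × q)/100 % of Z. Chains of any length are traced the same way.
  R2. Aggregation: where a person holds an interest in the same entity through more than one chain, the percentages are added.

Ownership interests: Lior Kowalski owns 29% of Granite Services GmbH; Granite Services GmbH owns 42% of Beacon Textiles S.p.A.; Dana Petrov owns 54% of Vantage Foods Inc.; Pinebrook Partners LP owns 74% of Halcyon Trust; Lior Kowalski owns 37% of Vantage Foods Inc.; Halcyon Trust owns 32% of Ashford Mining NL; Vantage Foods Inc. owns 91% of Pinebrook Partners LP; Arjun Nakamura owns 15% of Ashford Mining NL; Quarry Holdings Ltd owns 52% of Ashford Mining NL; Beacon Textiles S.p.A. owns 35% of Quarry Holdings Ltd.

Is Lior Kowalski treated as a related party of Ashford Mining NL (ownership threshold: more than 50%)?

Chain via Granite Services GmbH → Beacon Textiles S.p.A. → Quarry Holdings Ltd (R1): 29% × 42% × 35% × 52% = 2.21676% of Ashford Mining NL.
Chain via Vantage Foods Inc. → Pinebrook Partners LP → Halcyon Trust (R1): 37% × 91% × 74% × 32% = 7.973056% of Ashford Mining NL.
Aggregating (R2): 2.21676% + 7.973056% = 10.189816%.
10.189816% does not exceed the 50% threshold, so Lior is not a related party to Ashford Mining NL.

No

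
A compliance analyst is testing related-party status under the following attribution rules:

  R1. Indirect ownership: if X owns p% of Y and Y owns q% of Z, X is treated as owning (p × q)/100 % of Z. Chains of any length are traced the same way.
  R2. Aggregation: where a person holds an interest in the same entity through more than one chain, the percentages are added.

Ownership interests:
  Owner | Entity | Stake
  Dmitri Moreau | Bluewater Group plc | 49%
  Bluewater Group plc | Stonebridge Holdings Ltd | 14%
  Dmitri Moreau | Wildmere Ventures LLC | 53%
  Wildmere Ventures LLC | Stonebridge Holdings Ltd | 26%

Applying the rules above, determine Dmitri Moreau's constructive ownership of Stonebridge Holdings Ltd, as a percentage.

Chain via Wildmere Ventures LLC (R1): 53% × 26% = 13.78% of Stonebridge Holdings Ltd.
Chain via Bluewater Group plc (R1): 49% × 14% = 6.86% of Stonebridge Holdings Ltd.
Aggregating (R2): 13.78% + 6.86% = 20.64%.

20.64%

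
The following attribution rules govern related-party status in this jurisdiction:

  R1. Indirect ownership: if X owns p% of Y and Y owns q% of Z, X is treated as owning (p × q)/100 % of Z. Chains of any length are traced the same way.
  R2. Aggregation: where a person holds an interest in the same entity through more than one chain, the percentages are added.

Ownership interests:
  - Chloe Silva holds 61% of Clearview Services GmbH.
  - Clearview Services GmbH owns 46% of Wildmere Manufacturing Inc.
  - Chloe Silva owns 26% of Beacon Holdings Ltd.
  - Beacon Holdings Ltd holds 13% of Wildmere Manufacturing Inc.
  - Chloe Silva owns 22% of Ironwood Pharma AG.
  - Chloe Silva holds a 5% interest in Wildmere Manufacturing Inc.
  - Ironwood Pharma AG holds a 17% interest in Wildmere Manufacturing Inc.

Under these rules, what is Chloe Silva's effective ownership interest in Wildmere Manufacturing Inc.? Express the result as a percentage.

Chain via Ironwood Pharma AG (R1): 22% × 17% = 3.74% of Wildmere Manufacturing Inc.
Chain via Clearview Services GmbH (R1): 61% × 46% = 28.06% of Wildmere Manufacturing Inc.
Chain via Beacon Holdings Ltd (R1): 26% × 13% = 3.38% of Wildmere Manufacturing Inc.
Direct interest in Wildmere Manufacturing Inc: 5%.
Aggregating (R2): 3.74% + 28.06% + 3.38% + 5% = 40.18%.

40.18%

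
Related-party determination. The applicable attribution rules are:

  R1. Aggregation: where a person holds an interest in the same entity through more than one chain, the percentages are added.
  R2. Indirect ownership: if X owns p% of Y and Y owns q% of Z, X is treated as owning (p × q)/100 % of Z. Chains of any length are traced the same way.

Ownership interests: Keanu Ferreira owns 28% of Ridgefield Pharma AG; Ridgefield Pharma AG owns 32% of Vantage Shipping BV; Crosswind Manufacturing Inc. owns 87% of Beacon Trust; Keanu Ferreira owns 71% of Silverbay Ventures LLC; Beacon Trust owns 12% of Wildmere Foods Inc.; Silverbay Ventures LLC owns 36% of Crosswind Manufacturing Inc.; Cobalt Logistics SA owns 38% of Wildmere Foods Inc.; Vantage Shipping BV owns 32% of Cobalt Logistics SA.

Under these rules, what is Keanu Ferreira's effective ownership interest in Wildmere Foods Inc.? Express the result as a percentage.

Chain via Silverbay Ventures LLC → Crosswind Manufacturing Inc. → Beacon Trust (R2): 71% × 36% × 87% × 12% = 2.668464% of Wildmere Foods Inc.
Chain via Ridgefield Pharma AG → Vantage Shipping BV → Cobalt Logistics SA (R2): 28% × 32% × 32% × 38% = 1.089536% of Wildmere Foods Inc.
Aggregating (R1): 2.668464% + 1.089536% = 3.758%.

3.758%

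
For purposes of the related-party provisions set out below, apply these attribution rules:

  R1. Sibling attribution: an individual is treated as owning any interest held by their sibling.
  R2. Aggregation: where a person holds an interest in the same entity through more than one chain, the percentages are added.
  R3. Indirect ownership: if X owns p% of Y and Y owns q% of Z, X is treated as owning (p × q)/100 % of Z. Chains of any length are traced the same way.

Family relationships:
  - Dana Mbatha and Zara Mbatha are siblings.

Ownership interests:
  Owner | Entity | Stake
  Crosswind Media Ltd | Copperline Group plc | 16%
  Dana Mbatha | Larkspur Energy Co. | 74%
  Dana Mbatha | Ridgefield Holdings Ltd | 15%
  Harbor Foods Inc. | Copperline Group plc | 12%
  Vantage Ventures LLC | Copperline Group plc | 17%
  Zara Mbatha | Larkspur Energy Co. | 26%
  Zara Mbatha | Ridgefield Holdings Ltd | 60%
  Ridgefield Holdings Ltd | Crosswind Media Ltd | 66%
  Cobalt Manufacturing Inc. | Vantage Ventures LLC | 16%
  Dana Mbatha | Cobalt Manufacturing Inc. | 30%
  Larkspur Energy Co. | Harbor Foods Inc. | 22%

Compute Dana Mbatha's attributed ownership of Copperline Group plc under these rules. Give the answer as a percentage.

11.376%

By sibling attribution (R1), Dana Mbatha is treated as also owning Zara Mbatha's interest in Ridgefield Holdings Ltd, giving 15% + 60% = 75%.
By sibling attribution (R1), Dana Mbatha is treated as also owning Zara Mbatha's interest in Larkspur Energy Co, giving 74% + 26% = 100%.
Chain via Ridgefield Holdings Ltd → Crosswind Media Ltd (R3): 75% × 66% × 16% = 7.92% of Copperline Group plc.
Chain via Larkspur Energy Co. → Harbor Foods Inc. (R3): 100% × 22% × 12% = 2.64% of Copperline Group plc.
Chain via Cobalt Manufacturing Inc. → Vantage Ventures LLC (R3): 30% × 16% × 17% = 0.816% of Copperline Group plc.
Aggregating (R2): 7.92% + 2.64% + 0.816% = 11.376%.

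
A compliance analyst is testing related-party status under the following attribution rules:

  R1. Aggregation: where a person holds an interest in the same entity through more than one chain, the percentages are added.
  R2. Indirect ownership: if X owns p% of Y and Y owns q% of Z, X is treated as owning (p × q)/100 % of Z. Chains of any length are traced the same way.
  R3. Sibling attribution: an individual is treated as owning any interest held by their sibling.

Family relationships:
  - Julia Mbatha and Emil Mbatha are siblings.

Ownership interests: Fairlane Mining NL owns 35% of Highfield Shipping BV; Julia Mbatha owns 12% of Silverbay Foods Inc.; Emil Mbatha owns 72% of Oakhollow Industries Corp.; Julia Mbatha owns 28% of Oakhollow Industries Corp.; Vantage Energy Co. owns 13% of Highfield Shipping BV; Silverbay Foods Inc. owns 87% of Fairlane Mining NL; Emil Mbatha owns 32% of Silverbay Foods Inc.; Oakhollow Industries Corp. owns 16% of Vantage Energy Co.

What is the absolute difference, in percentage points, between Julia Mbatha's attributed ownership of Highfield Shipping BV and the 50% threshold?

34.522

By sibling attribution (R3), Julia Mbatha is treated as also owning Emil Mbatha's interest in Silverbay Foods Inc, giving 12% + 32% = 44%.
By sibling attribution (R3), Julia Mbatha is treated as also owning Emil Mbatha's interest in Oakhollow Industries Corp, giving 28% + 72% = 100%.
Chain via Silverbay Foods Inc. → Fairlane Mining NL (R2): 44% × 87% × 35% = 13.398% of Highfield Shipping BV.
Chain via Oakhollow Industries Corp. → Vantage Energy Co. (R2): 100% × 16% × 13% = 2.08% of Highfield Shipping BV.
Aggregating (R1): 13.398% + 2.08% = 15.478%.
15.478% falls short of the 50% threshold by 34.522 percentage points.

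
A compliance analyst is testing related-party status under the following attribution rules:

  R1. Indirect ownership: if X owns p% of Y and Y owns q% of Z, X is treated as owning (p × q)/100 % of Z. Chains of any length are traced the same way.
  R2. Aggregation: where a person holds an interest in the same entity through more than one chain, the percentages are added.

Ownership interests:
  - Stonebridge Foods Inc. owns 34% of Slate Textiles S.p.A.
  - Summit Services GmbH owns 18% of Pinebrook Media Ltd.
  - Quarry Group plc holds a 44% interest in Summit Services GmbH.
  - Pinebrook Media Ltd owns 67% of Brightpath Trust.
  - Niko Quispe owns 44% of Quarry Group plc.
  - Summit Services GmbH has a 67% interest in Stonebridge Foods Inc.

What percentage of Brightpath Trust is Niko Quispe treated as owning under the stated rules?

2.334816%

Chain via Quarry Group plc → Summit Services GmbH → Pinebrook Media Ltd (R1): 44% × 44% × 18% × 67% = 2.334816% of Brightpath Trust.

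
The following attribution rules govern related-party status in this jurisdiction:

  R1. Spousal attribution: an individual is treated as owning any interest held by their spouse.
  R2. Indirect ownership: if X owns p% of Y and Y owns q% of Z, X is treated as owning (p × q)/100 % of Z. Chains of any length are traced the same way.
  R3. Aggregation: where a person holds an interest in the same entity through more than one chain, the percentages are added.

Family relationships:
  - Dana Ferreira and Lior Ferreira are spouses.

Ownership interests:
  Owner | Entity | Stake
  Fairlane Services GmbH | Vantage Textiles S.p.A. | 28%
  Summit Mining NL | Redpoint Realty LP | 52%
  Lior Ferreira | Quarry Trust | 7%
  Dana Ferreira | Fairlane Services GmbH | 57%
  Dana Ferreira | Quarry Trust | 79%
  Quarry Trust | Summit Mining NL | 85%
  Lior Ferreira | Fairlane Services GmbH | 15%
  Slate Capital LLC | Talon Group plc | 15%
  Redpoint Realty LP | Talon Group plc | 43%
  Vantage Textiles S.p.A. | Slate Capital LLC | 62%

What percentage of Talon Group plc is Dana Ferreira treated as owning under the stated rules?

18.22004%

By spousal attribution (R1), Dana Ferreira is treated as also owning Lior Ferreira's interest in Fairlane Services GmbH, giving 57% + 15% = 72%.
By spousal attribution (R1), Dana Ferreira is treated as also owning Lior Ferreira's interest in Quarry Trust, giving 79% + 7% = 86%.
Chain via Fairlane Services GmbH → Vantage Textiles S.p.A. → Slate Capital LLC (R2): 72% × 28% × 62% × 15% = 1.87488% of Talon Group plc.
Chain via Quarry Trust → Summit Mining NL → Redpoint Realty LP (R2): 86% × 85% × 52% × 43% = 16.34516% of Talon Group plc.
Aggregating (R3): 1.87488% + 16.34516% = 18.22004%.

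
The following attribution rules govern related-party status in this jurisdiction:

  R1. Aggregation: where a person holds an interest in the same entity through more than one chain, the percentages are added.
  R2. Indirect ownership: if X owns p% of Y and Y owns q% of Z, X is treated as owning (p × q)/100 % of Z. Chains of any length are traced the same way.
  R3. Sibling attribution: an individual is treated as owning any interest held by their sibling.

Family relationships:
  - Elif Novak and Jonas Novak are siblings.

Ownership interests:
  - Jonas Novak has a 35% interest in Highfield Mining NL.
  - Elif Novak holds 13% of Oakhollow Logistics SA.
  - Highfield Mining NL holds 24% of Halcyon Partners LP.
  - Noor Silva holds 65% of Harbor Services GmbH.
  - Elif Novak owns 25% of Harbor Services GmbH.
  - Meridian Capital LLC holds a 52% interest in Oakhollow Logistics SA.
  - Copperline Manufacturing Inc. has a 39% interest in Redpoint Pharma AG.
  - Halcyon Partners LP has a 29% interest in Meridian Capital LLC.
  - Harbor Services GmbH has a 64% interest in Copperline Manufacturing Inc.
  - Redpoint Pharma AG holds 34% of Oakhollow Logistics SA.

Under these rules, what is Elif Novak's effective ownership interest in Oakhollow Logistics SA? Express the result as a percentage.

16.38832%

By sibling attribution (R3), Elif Novak is treated as owning Jonas Novak's 35% interest in Highfield Mining NL.
Chain via Harbor Services GmbH → Copperline Manufacturing Inc. → Redpoint Pharma AG (R2): 25% × 64% × 39% × 34% = 2.1216% of Oakhollow Logistics SA.
Direct interest in Oakhollow Logistics SA: 13%.
Chain via Highfield Mining NL → Halcyon Partners LP → Meridian Capital LLC (R2): 35% × 24% × 29% × 52% = 1.26672% of Oakhollow Logistics SA.
Aggregating (R1): 2.1216% + 13% + 1.26672% = 16.38832%.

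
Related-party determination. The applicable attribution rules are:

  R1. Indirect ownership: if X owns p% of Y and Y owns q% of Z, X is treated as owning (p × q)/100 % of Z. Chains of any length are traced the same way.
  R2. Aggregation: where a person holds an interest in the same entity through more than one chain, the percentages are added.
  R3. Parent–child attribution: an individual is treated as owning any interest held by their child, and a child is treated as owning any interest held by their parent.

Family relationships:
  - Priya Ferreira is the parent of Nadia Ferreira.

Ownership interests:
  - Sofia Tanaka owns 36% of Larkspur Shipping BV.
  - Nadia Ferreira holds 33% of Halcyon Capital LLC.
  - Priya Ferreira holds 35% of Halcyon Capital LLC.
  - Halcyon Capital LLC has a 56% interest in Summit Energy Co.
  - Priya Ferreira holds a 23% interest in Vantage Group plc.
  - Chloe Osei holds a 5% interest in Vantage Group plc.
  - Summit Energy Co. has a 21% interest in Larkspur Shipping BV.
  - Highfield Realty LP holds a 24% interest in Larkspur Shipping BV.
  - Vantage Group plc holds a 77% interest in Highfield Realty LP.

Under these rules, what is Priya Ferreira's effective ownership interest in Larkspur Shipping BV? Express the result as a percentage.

By parent–child attribution (R3), Priya Ferreira is treated as also owning Nadia Ferreira's interest in Halcyon Capital LLC, giving 35% + 33% = 68%.
Chain via Halcyon Capital LLC → Summit Energy Co. (R1): 68% × 56% × 21% = 7.9968% of Larkspur Shipping BV.
Chain via Vantage Group plc → Highfield Realty LP (R1): 23% × 77% × 24% = 4.2504% of Larkspur Shipping BV.
Aggregating (R2): 7.9968% + 4.2504% = 12.2472%.

12.2472%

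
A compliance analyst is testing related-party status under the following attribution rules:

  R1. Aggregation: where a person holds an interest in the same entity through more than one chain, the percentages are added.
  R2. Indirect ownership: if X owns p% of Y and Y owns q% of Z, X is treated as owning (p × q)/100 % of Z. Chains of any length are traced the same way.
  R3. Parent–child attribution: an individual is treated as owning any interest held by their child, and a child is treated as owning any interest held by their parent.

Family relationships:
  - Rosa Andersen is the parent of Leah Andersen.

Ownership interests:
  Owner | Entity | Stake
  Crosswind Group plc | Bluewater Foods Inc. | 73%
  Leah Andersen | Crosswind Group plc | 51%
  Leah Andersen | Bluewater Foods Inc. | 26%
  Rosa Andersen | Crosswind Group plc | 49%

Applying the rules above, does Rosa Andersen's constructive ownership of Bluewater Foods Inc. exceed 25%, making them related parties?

By parent–child attribution (R3), Rosa Andersen is treated as also owning Leah Andersen's interest in Crosswind Group plc, giving 49% + 51% = 100%.
By parent–child attribution (R3), Rosa Andersen is treated as owning Leah Andersen's 26% interest in Bluewater Foods Inc.
Chain via Crosswind Group plc (R2): 100% × 73% = 73% of Bluewater Foods Inc.
Direct interest in Bluewater Foods Inc: 26%.
Aggregating (R1): 73% + 26% = 99%.
99% exceeds the 25% threshold, so Rosa is a related party to Bluewater Foods Inc.

Yes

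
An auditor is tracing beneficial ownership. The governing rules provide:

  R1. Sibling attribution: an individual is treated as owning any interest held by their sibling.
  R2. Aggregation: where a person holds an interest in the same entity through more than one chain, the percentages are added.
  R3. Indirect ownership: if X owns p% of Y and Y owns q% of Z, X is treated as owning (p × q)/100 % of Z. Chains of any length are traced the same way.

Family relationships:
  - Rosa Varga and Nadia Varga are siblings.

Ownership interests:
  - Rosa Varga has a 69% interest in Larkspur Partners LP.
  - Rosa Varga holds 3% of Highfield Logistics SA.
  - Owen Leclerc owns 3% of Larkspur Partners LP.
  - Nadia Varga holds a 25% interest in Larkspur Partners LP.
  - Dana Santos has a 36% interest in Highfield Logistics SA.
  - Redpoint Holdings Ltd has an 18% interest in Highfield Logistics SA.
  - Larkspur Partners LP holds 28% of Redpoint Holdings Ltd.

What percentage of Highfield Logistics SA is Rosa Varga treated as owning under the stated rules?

By sibling attribution (R1), Rosa Varga is treated as also owning Nadia Varga's interest in Larkspur Partners LP, giving 69% + 25% = 94%.
Chain via Larkspur Partners LP → Redpoint Holdings Ltd (R3): 94% × 28% × 18% = 4.7376% of Highfield Logistics SA.
Direct interest in Highfield Logistics SA: 3%.
Aggregating (R2): 4.7376% + 3% = 7.7376%.

7.7376%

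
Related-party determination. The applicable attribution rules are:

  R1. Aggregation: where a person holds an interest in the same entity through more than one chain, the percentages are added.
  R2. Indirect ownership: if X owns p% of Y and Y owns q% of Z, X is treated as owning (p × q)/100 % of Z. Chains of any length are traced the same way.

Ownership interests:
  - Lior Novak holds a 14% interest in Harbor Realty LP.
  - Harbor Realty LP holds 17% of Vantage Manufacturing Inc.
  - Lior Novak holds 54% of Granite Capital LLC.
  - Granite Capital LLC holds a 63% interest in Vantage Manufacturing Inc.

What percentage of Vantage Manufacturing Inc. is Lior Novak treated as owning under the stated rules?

Chain via Granite Capital LLC (R2): 54% × 63% = 34.02% of Vantage Manufacturing Inc.
Chain via Harbor Realty LP (R2): 14% × 17% = 2.38% of Vantage Manufacturing Inc.
Aggregating (R1): 34.02% + 2.38% = 36.4%.

36.4%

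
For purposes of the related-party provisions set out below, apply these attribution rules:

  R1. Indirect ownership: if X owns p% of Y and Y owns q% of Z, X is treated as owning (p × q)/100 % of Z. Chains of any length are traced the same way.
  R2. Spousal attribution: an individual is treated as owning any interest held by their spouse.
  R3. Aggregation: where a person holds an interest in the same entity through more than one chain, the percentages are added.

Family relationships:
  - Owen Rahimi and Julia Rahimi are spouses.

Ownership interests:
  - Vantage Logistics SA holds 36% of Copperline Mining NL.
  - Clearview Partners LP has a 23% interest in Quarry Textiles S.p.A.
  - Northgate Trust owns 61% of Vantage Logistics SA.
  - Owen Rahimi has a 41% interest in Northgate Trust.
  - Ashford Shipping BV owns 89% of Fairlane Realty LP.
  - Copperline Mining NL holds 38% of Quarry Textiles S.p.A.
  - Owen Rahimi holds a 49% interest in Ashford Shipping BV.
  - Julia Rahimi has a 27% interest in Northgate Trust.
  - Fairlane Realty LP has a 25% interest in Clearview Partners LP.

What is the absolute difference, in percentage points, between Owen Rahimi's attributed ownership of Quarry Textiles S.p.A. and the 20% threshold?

By spousal attribution (R2), Owen Rahimi is treated as also owning Julia Rahimi's interest in Northgate Trust, giving 41% + 27% = 68%.
Chain via Ashford Shipping BV → Fairlane Realty LP → Clearview Partners LP (R1): 49% × 89% × 25% × 23% = 2.507575% of Quarry Textiles S.p.A.
Chain via Northgate Trust → Vantage Logistics SA → Copperline Mining NL (R1): 68% × 61% × 36% × 38% = 5.674464% of Quarry Textiles S.p.A.
Aggregating (R3): 2.507575% + 5.674464% = 8.182039%.
8.182039% falls short of the 20% threshold by 11.817961 percentage points.

11.817961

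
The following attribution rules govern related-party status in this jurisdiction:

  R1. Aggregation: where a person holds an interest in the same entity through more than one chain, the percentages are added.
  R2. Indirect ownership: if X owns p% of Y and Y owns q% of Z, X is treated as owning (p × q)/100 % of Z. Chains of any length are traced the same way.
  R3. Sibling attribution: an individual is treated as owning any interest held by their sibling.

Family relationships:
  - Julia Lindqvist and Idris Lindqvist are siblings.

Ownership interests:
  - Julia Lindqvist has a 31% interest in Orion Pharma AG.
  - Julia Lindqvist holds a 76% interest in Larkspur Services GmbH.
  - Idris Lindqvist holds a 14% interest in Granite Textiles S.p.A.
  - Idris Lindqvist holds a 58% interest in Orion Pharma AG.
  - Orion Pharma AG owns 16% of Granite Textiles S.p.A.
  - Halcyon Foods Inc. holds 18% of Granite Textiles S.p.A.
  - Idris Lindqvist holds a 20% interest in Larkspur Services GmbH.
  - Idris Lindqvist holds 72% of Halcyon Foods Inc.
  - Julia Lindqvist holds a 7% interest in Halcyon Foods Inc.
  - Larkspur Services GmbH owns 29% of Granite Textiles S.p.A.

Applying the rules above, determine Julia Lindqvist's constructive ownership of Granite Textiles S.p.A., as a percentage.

By sibling attribution (R3), Julia Lindqvist is treated as also owning Idris Lindqvist's interest in Orion Pharma AG, giving 31% + 58% = 89%.
By sibling attribution (R3), Julia Lindqvist is treated as also owning Idris Lindqvist's interest in Larkspur Services GmbH, giving 76% + 20% = 96%.
By sibling attribution (R3), Julia Lindqvist is treated as also owning Idris Lindqvist's interest in Halcyon Foods Inc, giving 7% + 72% = 79%.
By sibling attribution (R3), Julia Lindqvist is treated as owning Idris Lindqvist's 14% interest in Granite Textiles S.p.A.
Chain via Orion Pharma AG (R2): 89% × 16% = 14.24% of Granite Textiles S.p.A.
Chain via Larkspur Services GmbH (R2): 96% × 29% = 27.84% of Granite Textiles S.p.A.
Chain via Halcyon Foods Inc. (R2): 79% × 18% = 14.22% of Granite Textiles S.p.A.
Direct interest in Granite Textiles S.p.A: 14%.
Aggregating (R1): 14.24% + 27.84% + 14.22% + 14% = 70.3%.

70.3%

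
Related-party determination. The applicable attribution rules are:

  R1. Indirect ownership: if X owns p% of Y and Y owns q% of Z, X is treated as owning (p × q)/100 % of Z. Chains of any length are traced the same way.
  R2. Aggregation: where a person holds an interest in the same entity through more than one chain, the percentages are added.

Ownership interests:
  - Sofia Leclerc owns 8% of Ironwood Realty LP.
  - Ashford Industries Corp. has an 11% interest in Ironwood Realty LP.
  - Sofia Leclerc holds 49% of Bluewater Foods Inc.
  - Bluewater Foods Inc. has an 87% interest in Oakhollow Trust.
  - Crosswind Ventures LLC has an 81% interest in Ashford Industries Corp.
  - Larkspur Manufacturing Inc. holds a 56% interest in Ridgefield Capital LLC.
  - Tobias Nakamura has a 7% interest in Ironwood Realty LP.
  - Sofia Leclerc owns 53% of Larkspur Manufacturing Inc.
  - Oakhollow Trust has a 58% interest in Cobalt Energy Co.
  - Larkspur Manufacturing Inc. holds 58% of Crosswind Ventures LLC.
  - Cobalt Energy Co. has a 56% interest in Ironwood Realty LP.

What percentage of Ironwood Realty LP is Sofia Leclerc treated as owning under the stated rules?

Chain via Bluewater Foods Inc. → Oakhollow Trust → Cobalt Energy Co. (R1): 49% × 87% × 58% × 56% = 13.846224% of Ironwood Realty LP.
Chain via Larkspur Manufacturing Inc. → Crosswind Ventures LLC → Ashford Industries Corp. (R1): 53% × 58% × 81% × 11% = 2.738934% of Ironwood Realty LP.
Direct interest in Ironwood Realty LP: 8%.
Aggregating (R2): 13.846224% + 2.738934% + 8% = 24.585158%.

24.585158%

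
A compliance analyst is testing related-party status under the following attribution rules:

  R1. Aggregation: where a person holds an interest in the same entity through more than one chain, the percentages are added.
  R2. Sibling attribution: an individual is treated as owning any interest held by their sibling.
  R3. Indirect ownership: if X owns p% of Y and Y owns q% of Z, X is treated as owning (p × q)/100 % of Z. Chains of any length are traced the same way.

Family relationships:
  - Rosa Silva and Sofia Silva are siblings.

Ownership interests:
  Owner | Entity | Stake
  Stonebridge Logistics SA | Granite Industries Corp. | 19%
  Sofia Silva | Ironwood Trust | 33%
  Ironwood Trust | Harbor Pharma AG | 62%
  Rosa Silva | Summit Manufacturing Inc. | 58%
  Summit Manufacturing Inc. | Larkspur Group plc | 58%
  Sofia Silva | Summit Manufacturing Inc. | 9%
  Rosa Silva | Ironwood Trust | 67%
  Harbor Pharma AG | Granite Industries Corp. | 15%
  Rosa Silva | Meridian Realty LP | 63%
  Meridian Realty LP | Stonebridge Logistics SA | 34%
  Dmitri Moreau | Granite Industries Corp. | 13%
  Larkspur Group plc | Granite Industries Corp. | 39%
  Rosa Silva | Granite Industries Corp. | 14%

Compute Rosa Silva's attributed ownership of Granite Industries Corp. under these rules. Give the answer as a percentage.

42.5252%

By sibling attribution (R2), Rosa Silva is treated as also owning Sofia Silva's interest in Ironwood Trust, giving 67% + 33% = 100%.
By sibling attribution (R2), Rosa Silva is treated as also owning Sofia Silva's interest in Summit Manufacturing Inc, giving 58% + 9% = 67%.
Chain via Meridian Realty LP → Stonebridge Logistics SA (R3): 63% × 34% × 19% = 4.0698% of Granite Industries Corp.
Chain via Ironwood Trust → Harbor Pharma AG (R3): 100% × 62% × 15% = 9.3% of Granite Industries Corp.
Chain via Summit Manufacturing Inc. → Larkspur Group plc (R3): 67% × 58% × 39% = 15.1554% of Granite Industries Corp.
Direct interest in Granite Industries Corp: 14%.
Aggregating (R1): 4.0698% + 9.3% + 15.1554% + 14% = 42.5252%.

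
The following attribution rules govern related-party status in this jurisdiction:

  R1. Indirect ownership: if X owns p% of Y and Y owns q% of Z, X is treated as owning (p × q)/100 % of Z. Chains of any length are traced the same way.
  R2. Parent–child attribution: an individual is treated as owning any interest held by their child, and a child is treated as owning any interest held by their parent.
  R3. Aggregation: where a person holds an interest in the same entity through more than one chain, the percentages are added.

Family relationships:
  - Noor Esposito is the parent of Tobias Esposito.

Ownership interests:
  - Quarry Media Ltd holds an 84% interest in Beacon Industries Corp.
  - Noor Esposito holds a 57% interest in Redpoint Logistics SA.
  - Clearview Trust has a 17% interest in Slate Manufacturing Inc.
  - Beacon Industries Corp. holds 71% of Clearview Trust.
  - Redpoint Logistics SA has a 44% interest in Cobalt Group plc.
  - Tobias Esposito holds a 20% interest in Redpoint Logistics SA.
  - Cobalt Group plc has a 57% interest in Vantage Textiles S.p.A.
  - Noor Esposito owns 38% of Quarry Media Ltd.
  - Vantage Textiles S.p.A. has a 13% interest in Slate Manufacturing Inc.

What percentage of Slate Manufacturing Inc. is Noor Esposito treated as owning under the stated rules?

6.363252%

By parent–child attribution (R2), Noor Esposito is treated as also owning Tobias Esposito's interest in Redpoint Logistics SA, giving 57% + 20% = 77%.
Chain via Quarry Media Ltd → Beacon Industries Corp. → Clearview Trust (R1): 38% × 84% × 71% × 17% = 3.852744% of Slate Manufacturing Inc.
Chain via Redpoint Logistics SA → Cobalt Group plc → Vantage Textiles S.p.A. (R1): 77% × 44% × 57% × 13% = 2.510508% of Slate Manufacturing Inc.
Aggregating (R3): 3.852744% + 2.510508% = 6.363252%.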